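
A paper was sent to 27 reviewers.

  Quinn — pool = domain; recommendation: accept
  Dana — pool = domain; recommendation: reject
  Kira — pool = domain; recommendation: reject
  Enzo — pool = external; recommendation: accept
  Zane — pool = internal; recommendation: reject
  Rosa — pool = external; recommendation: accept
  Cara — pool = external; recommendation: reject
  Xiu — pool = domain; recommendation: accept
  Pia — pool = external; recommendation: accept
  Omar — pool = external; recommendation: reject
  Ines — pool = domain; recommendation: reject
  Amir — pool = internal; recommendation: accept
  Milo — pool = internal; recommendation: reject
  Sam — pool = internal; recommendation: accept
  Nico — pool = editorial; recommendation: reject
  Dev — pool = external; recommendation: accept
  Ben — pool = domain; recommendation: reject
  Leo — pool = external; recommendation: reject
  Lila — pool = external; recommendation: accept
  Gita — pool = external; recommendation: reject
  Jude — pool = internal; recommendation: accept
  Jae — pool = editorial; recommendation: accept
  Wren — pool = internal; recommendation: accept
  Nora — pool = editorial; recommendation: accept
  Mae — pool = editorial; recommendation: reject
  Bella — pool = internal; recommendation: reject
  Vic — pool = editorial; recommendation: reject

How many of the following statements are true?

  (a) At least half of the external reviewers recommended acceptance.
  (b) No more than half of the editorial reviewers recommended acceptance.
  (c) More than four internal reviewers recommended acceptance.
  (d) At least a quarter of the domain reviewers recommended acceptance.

3

(a) external: |A| = 9, |A ∩ B| = 5; needs |A ∩ B| ≥ |A ∖ B| — true.
(b) editorial: |A| = 5, |A ∩ B| = 2; needs |A ∩ B| ≤ |A ∖ B| — true.
(c) internal: |A| = 7, |A ∩ B| = 4; needs |A ∩ B| > 4 — false.
(d) domain: |A| = 6, |A ∩ B| = 2; needs |A ∩ B| / |A| ≥ 1/4 — true.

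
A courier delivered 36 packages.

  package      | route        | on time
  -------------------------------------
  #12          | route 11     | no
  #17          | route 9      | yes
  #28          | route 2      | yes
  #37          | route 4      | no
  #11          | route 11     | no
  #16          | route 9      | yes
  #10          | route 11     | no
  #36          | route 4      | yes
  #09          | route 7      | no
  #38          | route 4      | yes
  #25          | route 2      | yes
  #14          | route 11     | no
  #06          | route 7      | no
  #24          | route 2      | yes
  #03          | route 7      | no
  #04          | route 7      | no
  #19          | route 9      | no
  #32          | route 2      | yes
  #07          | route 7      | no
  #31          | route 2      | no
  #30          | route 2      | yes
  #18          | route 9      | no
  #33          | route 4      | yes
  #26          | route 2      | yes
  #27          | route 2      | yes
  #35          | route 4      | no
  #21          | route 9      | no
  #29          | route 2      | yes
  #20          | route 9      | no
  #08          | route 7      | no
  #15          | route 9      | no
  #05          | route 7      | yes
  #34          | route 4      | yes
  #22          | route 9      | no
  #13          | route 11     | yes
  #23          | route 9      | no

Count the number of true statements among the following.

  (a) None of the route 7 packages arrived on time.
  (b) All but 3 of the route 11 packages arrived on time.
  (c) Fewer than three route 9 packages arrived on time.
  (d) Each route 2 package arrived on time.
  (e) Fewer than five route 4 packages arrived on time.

(a) route 7: |A| = 7, |A ∩ B| = 1; needs A ∩ B = ∅ (|A ∩ B| = 0) — false.
(b) route 11: |A| = 5, |A ∩ B| = 1; needs |A ∖ B| = 3 — false.
(c) route 9: |A| = 9, |A ∩ B| = 2; needs |A ∩ B| < 3 — true.
(d) route 2: |A| = 9, |A ∩ B| = 8; needs A ⊆ B, i.e. every element of A is in B (|A ∖ B| = 0) — false.
(e) route 4: |A| = 6, |A ∩ B| = 4; needs |A ∩ B| < 5 — true.

2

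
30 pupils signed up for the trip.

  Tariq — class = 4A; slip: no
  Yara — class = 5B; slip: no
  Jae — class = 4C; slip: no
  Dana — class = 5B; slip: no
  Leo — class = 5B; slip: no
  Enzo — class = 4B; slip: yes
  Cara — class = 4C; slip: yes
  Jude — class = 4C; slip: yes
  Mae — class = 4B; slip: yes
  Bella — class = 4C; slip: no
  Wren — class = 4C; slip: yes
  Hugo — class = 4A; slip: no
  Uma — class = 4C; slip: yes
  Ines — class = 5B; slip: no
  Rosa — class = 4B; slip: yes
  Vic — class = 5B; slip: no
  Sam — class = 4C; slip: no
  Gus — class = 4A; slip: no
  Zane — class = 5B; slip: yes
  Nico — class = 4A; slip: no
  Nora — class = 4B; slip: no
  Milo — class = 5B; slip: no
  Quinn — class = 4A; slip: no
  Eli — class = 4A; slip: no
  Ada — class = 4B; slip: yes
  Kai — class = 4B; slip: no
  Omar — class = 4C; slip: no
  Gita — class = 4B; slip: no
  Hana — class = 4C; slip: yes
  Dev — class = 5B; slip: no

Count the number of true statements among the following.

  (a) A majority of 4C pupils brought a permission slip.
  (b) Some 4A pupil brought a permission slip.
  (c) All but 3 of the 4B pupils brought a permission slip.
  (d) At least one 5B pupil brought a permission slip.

(a) 4C: |A| = 9, |A ∩ B| = 5; needs |A ∩ B| > |A ∖ B| — true.
(b) 4A: |A| = 6, |A ∩ B| = 0; needs A ∩ B ≠ ∅ (|A ∩ B| ≥ 1) — false.
(c) 4B: |A| = 7, |A ∩ B| = 4; needs |A ∖ B| = 3 — true.
(d) 5B: |A| = 8, |A ∩ B| = 1; needs A ∩ B ≠ ∅ (|A ∩ B| ≥ 1) — true.

3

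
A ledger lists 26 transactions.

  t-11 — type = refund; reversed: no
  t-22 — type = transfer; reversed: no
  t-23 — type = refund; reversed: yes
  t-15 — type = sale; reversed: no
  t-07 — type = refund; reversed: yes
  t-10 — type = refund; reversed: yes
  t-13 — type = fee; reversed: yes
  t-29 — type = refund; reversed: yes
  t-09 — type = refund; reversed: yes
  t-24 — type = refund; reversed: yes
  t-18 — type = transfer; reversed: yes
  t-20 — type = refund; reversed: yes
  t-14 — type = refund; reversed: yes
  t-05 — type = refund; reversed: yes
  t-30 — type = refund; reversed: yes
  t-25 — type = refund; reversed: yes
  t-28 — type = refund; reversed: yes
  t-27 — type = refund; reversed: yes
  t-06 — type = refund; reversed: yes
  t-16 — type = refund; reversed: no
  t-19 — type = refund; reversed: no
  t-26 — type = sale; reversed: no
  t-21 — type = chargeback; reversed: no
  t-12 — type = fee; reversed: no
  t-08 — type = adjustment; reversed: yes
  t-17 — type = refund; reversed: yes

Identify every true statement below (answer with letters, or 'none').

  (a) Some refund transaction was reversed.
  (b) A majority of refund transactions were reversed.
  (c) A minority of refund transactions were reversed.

(a), (b)

|A| = 18, |A ∩ B| = 15, |A ∖ B| = 3.
(a) A ∩ B ≠ ∅ (|A ∩ B| ≥ 1): holds.
(b) |A ∩ B| > |A ∖ B|: holds.
(c) |A ∩ B| < |A ∖ B|: fails.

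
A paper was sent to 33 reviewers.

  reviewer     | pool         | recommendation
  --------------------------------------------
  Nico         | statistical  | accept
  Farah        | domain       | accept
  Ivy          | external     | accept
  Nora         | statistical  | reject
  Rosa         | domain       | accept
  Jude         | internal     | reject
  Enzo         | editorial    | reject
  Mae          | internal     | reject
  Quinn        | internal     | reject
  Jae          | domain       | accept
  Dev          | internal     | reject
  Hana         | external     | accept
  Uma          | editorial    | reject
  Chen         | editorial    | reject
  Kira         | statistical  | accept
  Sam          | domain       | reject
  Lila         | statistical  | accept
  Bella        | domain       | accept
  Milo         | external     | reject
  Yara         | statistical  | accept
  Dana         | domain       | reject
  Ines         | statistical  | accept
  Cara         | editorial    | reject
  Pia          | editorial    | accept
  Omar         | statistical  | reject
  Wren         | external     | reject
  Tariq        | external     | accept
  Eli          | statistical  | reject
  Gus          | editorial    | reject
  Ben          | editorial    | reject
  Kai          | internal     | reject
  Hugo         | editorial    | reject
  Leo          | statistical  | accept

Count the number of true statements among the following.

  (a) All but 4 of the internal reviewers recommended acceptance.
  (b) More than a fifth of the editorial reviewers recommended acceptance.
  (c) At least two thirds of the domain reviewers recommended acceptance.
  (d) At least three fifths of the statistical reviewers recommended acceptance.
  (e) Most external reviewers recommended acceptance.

3

(a) internal: |A| = 5, |A ∩ B| = 0; needs |A ∖ B| = 4 — false.
(b) editorial: |A| = 8, |A ∩ B| = 1; needs |A ∩ B| / |A| > 1/5 — false.
(c) domain: |A| = 6, |A ∩ B| = 4; needs |A ∩ B| / |A| ≥ 2/3 — true.
(d) statistical: |A| = 9, |A ∩ B| = 6; needs |A ∩ B| / |A| ≥ 3/5 — true.
(e) external: |A| = 5, |A ∩ B| = 3; needs |A ∩ B| > |A ∖ B| — true.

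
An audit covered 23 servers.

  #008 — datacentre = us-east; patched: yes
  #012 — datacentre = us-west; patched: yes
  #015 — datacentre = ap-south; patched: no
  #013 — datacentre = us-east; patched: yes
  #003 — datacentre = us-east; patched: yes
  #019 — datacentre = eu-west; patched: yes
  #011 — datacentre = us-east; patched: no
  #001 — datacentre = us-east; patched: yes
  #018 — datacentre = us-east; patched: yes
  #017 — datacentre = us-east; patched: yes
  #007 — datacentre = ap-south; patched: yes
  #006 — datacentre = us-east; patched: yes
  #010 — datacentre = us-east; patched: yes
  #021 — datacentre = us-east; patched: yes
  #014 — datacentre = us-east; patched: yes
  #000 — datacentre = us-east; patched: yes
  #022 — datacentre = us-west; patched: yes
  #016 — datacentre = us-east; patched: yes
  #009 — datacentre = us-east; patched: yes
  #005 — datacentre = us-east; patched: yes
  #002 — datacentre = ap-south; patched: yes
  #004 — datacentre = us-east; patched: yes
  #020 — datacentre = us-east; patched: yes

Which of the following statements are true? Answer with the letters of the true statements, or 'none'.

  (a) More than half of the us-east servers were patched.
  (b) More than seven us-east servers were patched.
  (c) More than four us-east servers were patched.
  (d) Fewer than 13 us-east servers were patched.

(a), (b), (c)

|A| = 17, |A ∩ B| = 16, |A ∖ B| = 1.
(a) |A ∩ B| > |A ∖ B|: holds.
(b) |A ∩ B| > 7: holds.
(c) |A ∩ B| > 4: holds.
(d) |A ∩ B| < 13: fails.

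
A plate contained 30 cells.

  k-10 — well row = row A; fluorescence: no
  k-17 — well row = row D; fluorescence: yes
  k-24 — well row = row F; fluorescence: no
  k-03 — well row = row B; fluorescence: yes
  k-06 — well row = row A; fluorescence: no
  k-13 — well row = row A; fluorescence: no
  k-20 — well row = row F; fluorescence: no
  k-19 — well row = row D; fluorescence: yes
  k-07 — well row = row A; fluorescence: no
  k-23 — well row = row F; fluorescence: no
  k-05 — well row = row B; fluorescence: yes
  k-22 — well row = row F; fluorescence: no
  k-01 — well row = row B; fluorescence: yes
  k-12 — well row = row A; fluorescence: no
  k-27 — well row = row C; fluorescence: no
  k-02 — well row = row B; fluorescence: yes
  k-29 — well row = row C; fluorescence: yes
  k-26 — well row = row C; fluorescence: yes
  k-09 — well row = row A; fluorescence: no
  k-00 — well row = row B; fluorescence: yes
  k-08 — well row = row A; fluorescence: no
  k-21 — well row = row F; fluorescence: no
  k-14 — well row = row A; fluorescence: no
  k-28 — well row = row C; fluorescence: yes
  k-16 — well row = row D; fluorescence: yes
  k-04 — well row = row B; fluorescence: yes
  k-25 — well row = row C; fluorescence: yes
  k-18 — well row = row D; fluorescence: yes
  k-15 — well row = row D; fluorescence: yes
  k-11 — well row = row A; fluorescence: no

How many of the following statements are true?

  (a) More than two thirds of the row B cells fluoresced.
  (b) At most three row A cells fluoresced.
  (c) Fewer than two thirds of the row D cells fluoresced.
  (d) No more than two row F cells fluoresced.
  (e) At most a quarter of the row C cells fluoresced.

3

(a) row B: |A| = 6, |A ∩ B| = 6; needs |A ∩ B| / |A| > 2/3 — true.
(b) row A: |A| = 9, |A ∩ B| = 0; needs |A ∩ B| ≤ 3 — true.
(c) row D: |A| = 5, |A ∩ B| = 5; needs |A ∩ B| / |A| < 2/3 — false.
(d) row F: |A| = 5, |A ∩ B| = 0; needs |A ∩ B| ≤ 2 — true.
(e) row C: |A| = 5, |A ∩ B| = 4; needs |A ∩ B| / |A| ≤ 1/4 — false.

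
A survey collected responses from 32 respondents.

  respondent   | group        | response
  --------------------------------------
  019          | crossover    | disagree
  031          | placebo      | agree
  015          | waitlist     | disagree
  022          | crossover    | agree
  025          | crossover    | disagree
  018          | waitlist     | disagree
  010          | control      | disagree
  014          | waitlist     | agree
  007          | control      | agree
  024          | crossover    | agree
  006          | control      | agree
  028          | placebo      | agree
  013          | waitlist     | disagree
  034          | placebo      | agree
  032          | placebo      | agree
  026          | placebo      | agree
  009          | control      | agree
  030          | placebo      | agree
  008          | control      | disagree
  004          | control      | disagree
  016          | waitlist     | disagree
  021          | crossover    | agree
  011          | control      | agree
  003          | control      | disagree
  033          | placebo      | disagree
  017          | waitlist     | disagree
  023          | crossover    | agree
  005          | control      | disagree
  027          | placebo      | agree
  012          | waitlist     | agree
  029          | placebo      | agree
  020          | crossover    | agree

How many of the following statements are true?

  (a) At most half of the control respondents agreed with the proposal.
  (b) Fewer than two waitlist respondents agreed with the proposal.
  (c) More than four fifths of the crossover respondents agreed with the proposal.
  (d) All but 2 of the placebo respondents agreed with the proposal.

(a) control: |A| = 9, |A ∩ B| = 4; needs |A ∩ B| ≤ |A ∖ B| — true.
(b) waitlist: |A| = 7, |A ∩ B| = 2; needs |A ∩ B| < 2 — false.
(c) crossover: |A| = 7, |A ∩ B| = 5; needs |A ∩ B| / |A| > 4/5 — false.
(d) placebo: |A| = 9, |A ∩ B| = 8; needs |A ∖ B| = 2 — false.

1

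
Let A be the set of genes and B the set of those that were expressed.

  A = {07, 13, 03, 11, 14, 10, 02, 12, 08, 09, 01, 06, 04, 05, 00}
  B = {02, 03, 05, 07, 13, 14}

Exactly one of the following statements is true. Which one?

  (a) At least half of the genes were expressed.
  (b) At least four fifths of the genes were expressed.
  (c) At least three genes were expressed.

(c)

|A| = 15, |A ∩ B| = 6, |A ∖ B| = 9.
(a) requires |A ∩ B| ≥ |A ∖ B|: false.
(b) requires |A ∩ B| / |A| ≥ 4/5: false.
(c) requires |A ∩ B| ≥ 3: true.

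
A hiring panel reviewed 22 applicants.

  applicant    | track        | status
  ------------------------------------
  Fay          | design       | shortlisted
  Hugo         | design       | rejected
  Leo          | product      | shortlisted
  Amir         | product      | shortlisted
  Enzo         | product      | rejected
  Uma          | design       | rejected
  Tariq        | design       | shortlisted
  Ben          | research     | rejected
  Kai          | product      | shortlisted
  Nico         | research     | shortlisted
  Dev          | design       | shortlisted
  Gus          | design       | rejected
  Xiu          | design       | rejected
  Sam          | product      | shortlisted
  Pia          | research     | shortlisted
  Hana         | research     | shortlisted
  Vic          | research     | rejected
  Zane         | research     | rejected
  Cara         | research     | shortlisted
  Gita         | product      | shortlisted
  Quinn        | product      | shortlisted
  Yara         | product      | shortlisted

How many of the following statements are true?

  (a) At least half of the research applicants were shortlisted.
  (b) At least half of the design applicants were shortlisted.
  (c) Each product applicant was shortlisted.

1

(a) research: |A| = 7, |A ∩ B| = 4; needs |A ∩ B| ≥ |A ∖ B| — true.
(b) design: |A| = 7, |A ∩ B| = 3; needs |A ∩ B| ≥ |A ∖ B| — false.
(c) product: |A| = 8, |A ∩ B| = 7; needs A ⊆ B, i.e. every element of A is in B (|A ∖ B| = 0) — false.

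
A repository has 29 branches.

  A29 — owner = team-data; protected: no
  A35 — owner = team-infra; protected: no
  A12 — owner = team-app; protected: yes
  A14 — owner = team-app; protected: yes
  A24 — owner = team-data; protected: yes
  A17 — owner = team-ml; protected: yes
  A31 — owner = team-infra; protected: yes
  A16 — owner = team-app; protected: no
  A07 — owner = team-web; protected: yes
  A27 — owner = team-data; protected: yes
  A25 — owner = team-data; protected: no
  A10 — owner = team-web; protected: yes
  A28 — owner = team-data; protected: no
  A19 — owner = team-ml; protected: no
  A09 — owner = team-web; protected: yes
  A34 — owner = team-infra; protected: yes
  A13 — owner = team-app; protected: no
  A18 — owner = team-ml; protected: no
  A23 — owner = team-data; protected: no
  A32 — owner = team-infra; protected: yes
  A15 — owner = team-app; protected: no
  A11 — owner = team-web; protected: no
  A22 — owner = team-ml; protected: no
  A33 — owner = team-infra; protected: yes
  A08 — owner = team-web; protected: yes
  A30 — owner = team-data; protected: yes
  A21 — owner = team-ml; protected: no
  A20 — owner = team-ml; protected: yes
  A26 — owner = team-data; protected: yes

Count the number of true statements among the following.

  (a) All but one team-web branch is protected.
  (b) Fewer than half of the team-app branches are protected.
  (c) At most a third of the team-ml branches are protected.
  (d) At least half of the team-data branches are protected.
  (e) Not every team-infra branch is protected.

5

(a) team-web: |A| = 5, |A ∩ B| = 4; needs |A ∖ B| = 1 — true.
(b) team-app: |A| = 5, |A ∩ B| = 2; needs |A ∩ B| < |A ∖ B| — true.
(c) team-ml: |A| = 6, |A ∩ B| = 2; needs |A ∩ B| / |A| ≤ 1/3 — true.
(d) team-data: |A| = 8, |A ∩ B| = 4; needs |A ∩ B| ≥ |A ∖ B| — true.
(e) team-infra: |A| = 5, |A ∩ B| = 4; needs A ⊄ B (|A ∖ B| ≥ 1) — true.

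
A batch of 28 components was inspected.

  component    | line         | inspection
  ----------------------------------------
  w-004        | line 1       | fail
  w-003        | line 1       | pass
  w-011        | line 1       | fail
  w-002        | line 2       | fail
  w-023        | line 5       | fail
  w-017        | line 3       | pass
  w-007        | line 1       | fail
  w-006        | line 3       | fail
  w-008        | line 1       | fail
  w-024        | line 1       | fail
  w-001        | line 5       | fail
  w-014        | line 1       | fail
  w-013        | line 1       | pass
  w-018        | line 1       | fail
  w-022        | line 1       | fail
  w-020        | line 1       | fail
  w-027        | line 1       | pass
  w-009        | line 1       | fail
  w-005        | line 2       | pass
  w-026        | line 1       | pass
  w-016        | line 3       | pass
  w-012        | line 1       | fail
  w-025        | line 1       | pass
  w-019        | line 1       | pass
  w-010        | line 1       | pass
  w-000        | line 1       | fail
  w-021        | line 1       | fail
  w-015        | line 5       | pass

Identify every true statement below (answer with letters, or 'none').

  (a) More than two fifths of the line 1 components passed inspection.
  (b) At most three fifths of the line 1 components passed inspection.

|A| = 20, |A ∩ B| = 7, |A ∖ B| = 13.
(a) |A ∩ B| / |A| > 2/5: fails.
(b) |A ∩ B| / |A| ≤ 3/5: holds.

(b)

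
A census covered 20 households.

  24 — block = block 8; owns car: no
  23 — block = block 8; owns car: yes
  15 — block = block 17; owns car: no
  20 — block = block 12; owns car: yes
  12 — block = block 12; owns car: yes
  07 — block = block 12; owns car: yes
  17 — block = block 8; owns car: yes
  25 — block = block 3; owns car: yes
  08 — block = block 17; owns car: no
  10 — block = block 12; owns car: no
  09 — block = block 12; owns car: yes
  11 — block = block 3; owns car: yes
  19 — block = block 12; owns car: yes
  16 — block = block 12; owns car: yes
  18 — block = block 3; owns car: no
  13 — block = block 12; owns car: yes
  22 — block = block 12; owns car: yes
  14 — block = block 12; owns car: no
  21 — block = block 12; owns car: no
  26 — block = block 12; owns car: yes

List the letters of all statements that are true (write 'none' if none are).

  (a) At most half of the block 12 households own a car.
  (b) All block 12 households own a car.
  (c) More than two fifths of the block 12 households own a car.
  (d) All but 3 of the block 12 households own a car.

(c), (d)

|A| = 12, |A ∩ B| = 9, |A ∖ B| = 3.
(a) |A ∩ B| ≤ |A ∖ B|: fails.
(b) A ⊆ B, i.e. every element of A is in B (|A ∖ B| = 0): fails.
(c) |A ∩ B| / |A| > 2/5: holds.
(d) |A ∖ B| = 3: holds.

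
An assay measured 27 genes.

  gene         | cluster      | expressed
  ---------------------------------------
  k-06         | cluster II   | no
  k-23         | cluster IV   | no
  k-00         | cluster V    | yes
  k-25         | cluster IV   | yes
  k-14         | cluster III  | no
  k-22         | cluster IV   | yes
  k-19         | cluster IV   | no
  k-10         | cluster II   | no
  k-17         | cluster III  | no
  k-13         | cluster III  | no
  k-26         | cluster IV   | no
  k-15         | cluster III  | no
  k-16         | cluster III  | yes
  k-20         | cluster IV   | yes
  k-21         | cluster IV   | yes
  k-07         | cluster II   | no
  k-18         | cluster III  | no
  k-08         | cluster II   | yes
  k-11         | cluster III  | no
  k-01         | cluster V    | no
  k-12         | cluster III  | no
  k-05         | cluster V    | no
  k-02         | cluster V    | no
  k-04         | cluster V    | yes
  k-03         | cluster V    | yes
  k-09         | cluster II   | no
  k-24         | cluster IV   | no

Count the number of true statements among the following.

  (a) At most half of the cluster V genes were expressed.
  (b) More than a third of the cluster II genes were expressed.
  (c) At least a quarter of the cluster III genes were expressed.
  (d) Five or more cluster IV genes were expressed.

(a) cluster V: |A| = 6, |A ∩ B| = 3; needs |A ∩ B| ≤ |A ∖ B| — true.
(b) cluster II: |A| = 5, |A ∩ B| = 1; needs |A ∩ B| / |A| > 1/3 — false.
(c) cluster III: |A| = 8, |A ∩ B| = 1; needs |A ∩ B| / |A| ≥ 1/4 — false.
(d) cluster IV: |A| = 8, |A ∩ B| = 4; needs |A ∩ B| ≥ 5 — false.

1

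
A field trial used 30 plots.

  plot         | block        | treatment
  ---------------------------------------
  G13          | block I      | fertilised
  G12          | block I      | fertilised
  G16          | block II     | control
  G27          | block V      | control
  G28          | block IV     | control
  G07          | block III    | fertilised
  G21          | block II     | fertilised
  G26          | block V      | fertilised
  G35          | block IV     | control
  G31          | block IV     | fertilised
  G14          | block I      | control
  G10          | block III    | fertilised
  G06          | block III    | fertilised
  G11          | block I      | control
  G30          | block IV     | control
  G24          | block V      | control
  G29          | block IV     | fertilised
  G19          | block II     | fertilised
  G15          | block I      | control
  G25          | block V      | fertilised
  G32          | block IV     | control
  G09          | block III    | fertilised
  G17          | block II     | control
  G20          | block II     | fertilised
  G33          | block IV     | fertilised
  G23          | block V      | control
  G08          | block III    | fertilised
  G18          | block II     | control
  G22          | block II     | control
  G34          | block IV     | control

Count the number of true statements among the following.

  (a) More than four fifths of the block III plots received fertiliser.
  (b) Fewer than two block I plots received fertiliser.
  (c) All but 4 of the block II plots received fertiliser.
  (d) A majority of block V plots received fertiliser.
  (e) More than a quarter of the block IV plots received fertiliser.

(a) block III: |A| = 5, |A ∩ B| = 5; needs |A ∩ B| / |A| > 4/5 — true.
(b) block I: |A| = 5, |A ∩ B| = 2; needs |A ∩ B| < 2 — false.
(c) block II: |A| = 7, |A ∩ B| = 3; needs |A ∖ B| = 4 — true.
(d) block V: |A| = 5, |A ∩ B| = 2; needs |A ∩ B| > |A ∖ B| — false.
(e) block IV: |A| = 8, |A ∩ B| = 3; needs |A ∩ B| / |A| > 1/4 — true.

3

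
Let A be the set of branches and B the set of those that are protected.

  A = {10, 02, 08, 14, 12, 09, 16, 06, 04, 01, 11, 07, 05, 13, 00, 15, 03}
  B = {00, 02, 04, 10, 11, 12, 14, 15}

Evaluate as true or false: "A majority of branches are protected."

The determiner here denotes the relation: |A ∩ B| > |A ∖ B|.
|A| = 17, |A ∩ B| = 8, |A ∖ B| = 9.
8 < 9, so the statement is false.

False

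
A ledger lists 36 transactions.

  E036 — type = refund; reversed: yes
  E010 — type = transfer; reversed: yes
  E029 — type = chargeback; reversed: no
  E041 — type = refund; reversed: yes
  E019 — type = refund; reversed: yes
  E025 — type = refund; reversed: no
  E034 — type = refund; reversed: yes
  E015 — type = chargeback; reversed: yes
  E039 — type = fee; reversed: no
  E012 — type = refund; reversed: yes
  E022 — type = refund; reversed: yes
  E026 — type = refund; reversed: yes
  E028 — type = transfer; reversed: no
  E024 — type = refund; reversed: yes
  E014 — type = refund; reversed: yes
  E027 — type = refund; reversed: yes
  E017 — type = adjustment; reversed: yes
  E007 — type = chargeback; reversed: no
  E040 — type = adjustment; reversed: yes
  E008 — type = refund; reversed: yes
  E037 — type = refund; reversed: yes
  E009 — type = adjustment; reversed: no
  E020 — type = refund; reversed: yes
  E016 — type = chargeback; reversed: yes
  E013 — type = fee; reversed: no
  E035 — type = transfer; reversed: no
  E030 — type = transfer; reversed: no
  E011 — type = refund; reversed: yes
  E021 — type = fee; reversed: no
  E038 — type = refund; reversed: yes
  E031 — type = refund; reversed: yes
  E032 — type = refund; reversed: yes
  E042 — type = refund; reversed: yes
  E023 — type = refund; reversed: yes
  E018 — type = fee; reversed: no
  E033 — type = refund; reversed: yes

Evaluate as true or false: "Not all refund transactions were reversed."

True

The determiner here denotes the relation: A ⊄ B (|A ∖ B| ≥ 1).
|A| = 21, |A ∩ B| = 20, |A ∖ B| = 1.
So the statement is true.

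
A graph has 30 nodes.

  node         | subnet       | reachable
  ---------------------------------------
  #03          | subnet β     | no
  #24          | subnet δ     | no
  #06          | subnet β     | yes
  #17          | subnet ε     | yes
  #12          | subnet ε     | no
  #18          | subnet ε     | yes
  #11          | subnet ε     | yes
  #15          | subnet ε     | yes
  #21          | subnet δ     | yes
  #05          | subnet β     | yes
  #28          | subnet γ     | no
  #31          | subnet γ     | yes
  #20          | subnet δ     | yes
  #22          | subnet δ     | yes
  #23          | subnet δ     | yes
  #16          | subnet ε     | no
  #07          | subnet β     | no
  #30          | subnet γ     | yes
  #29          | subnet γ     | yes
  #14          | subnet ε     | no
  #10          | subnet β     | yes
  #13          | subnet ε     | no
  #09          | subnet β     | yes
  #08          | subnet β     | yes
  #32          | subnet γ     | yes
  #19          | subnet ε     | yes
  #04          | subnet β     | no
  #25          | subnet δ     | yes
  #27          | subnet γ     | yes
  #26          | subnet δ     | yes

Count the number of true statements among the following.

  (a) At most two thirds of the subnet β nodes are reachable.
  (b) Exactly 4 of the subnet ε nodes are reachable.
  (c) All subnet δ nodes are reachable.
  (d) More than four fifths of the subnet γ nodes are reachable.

2

(a) subnet β: |A| = 8, |A ∩ B| = 5; needs |A ∩ B| / |A| ≤ 2/3 — true.
(b) subnet ε: |A| = 9, |A ∩ B| = 5; needs |A ∩ B| = 4 — false.
(c) subnet δ: |A| = 7, |A ∩ B| = 6; needs A ⊆ B, i.e. every element of A is in B (|A ∖ B| = 0) — false.
(d) subnet γ: |A| = 6, |A ∩ B| = 5; needs |A ∩ B| / |A| > 4/5 — true.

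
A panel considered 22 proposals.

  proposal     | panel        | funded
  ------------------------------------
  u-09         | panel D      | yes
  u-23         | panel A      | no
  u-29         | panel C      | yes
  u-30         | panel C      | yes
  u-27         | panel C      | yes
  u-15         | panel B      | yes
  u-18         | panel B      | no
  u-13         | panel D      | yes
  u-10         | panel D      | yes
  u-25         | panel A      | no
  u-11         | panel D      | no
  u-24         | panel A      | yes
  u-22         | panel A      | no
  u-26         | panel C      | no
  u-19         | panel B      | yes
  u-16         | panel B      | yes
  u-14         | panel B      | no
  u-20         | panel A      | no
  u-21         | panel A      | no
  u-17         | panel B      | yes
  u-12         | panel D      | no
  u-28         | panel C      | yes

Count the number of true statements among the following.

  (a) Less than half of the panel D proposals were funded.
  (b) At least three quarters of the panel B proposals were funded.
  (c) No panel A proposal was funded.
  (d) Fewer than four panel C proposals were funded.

0

(a) panel D: |A| = 5, |A ∩ B| = 3; needs |A ∩ B| < |A ∖ B| — false.
(b) panel B: |A| = 6, |A ∩ B| = 4; needs |A ∩ B| / |A| ≥ 3/4 — false.
(c) panel A: |A| = 6, |A ∩ B| = 1; needs A ∩ B = ∅ (|A ∩ B| = 0) — false.
(d) panel C: |A| = 5, |A ∩ B| = 4; needs |A ∩ B| < 4 — false.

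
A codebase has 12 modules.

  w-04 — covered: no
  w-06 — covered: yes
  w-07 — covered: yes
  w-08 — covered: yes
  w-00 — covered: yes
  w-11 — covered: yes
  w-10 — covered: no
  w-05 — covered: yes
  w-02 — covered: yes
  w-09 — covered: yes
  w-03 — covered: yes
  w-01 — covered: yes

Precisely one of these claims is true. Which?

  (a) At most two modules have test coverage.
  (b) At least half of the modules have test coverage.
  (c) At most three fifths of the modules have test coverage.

(b)

|A| = 12, |A ∩ B| = 10, |A ∖ B| = 2.
(a) requires |A ∩ B| ≤ 2: false.
(b) requires |A ∩ B| ≥ |A ∖ B|: true.
(c) requires |A ∩ B| / |A| ≤ 3/5: false.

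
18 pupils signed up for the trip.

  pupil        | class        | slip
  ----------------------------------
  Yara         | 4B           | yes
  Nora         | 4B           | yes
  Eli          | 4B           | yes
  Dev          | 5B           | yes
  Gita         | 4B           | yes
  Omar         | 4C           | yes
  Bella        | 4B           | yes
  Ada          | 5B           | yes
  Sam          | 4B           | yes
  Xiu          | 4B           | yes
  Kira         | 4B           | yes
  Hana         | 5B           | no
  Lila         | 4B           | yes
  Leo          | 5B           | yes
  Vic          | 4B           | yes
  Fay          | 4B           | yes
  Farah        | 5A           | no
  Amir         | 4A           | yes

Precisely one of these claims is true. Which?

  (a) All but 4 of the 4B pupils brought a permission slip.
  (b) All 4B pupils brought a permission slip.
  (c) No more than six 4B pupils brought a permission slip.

|A| = 11, |A ∩ B| = 11, |A ∖ B| = 0.
(a) requires |A ∖ B| = 4: false.
(b) requires A ⊆ B, i.e. every element of A is in B (|A ∖ B| = 0): true.
(c) requires |A ∩ B| ≤ 6: false.

(b)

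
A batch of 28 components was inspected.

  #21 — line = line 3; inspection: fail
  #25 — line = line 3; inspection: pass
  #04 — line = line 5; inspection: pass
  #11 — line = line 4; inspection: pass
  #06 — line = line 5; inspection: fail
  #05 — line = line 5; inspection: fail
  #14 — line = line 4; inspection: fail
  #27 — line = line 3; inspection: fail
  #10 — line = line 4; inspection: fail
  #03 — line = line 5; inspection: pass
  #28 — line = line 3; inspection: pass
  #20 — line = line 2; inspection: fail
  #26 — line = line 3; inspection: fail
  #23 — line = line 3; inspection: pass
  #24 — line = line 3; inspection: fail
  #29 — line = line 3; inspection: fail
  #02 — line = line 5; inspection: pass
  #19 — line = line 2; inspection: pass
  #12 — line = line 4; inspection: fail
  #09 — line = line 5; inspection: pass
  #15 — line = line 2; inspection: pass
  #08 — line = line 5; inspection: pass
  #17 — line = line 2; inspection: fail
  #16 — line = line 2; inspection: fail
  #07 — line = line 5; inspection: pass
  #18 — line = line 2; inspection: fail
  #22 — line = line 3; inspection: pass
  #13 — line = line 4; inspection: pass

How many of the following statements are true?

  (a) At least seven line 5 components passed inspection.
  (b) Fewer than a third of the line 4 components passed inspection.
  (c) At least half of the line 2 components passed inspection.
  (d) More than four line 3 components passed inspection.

(a) line 5: |A| = 8, |A ∩ B| = 6; needs |A ∩ B| ≥ 7 — false.
(b) line 4: |A| = 5, |A ∩ B| = 2; needs |A ∩ B| / |A| < 1/3 — false.
(c) line 2: |A| = 6, |A ∩ B| = 2; needs |A ∩ B| ≥ |A ∖ B| — false.
(d) line 3: |A| = 9, |A ∩ B| = 4; needs |A ∩ B| > 4 — false.

0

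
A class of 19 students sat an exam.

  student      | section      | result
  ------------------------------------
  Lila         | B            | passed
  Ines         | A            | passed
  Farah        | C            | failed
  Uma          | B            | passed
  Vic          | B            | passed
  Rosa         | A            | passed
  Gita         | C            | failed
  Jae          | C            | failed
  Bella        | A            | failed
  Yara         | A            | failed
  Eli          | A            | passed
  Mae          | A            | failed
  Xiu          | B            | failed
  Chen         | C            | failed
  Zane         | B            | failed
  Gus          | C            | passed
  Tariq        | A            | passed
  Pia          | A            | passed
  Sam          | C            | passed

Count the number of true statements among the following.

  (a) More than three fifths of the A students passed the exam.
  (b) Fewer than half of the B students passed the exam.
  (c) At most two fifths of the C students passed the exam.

(a) A: |A| = 8, |A ∩ B| = 5; needs |A ∩ B| / |A| > 3/5 — true.
(b) B: |A| = 5, |A ∩ B| = 3; needs |A ∩ B| < |A ∖ B| — false.
(c) C: |A| = 6, |A ∩ B| = 2; needs |A ∩ B| / |A| ≤ 2/5 — true.

2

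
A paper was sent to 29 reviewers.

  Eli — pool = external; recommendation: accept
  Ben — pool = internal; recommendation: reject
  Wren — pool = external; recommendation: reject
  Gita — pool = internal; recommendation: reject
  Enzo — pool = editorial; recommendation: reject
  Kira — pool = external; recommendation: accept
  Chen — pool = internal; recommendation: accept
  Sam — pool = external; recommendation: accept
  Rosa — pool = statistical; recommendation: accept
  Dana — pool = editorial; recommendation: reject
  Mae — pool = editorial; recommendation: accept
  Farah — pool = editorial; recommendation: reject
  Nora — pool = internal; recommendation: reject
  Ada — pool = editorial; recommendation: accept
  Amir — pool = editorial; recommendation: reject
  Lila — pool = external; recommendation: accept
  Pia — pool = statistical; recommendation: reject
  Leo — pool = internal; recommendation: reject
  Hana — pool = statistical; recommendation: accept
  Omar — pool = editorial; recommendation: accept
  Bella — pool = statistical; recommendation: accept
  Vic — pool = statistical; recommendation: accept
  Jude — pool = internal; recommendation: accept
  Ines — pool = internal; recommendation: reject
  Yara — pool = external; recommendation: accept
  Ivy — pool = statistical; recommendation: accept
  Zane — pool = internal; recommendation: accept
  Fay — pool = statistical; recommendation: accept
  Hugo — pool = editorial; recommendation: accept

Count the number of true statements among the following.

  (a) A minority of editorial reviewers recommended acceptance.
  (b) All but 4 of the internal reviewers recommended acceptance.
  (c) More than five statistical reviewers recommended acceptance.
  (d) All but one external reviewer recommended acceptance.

(a) editorial: |A| = 8, |A ∩ B| = 4; needs |A ∩ B| < |A ∖ B| — false.
(b) internal: |A| = 8, |A ∩ B| = 3; needs |A ∖ B| = 4 — false.
(c) statistical: |A| = 7, |A ∩ B| = 6; needs |A ∩ B| > 5 — true.
(d) external: |A| = 6, |A ∩ B| = 5; needs |A ∖ B| = 1 — true.

2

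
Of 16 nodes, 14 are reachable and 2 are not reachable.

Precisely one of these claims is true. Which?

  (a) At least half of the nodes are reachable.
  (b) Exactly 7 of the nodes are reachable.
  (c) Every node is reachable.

|A| = 16, |A ∩ B| = 14, |A ∖ B| = 2.
(a) requires |A ∩ B| ≥ |A ∖ B|: true.
(b) requires |A ∩ B| = 7: false.
(c) requires A ⊆ B, i.e. every element of A is in B (|A ∖ B| = 0): false.

(a)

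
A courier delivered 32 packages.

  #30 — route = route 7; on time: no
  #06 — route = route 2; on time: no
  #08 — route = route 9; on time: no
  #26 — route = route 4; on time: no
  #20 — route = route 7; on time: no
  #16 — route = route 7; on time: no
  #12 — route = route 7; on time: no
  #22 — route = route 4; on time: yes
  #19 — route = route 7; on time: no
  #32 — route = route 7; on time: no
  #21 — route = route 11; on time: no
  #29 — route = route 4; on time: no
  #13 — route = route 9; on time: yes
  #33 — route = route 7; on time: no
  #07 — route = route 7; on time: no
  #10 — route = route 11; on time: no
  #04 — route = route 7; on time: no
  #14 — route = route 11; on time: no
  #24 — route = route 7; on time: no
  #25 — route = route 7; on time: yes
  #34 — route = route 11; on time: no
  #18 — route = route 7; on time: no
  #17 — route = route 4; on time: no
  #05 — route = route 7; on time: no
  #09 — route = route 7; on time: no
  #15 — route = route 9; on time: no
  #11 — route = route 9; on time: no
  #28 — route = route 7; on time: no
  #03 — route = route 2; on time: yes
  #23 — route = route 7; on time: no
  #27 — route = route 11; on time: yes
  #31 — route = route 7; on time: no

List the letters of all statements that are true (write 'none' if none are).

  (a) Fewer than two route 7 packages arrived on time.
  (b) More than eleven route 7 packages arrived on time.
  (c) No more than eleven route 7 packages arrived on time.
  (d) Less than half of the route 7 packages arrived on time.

(a), (c), (d)

|A| = 17, |A ∩ B| = 1, |A ∖ B| = 16.
(a) |A ∩ B| < 2: holds.
(b) |A ∩ B| > 11: fails.
(c) |A ∩ B| ≤ 11: holds.
(d) |A ∩ B| < |A ∖ B|: holds.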